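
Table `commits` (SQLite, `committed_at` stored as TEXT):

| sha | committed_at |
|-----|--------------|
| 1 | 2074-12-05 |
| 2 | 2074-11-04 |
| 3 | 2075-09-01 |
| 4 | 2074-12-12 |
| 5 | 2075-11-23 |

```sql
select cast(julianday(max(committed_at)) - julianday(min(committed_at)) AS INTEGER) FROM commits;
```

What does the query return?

MIN = 2074-11-04, MAX = 2075-11-23.
26 days remain in November 2074 after the 4th (30 − 4).
Full months from December 2074 through October 2075 contribute their day counts.
Then 23 days into November 2075.
Total: 26 + 31 + 31 + 28 + 31 + 30 + 31 + 30 + 31 + 31 + 30 + 31 + 23 = 384.

384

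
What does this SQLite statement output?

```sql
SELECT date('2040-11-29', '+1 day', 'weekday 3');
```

2040-12-05

Advancing 1 more day within November lands on 2040-11-30.
`weekday 3` advances to the next Wednesday; 2040-11-30 is a Friday, so it moves forward to 2040-12-05.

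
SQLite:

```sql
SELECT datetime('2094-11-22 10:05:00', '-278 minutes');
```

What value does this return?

2094-11-22 05:27:00

278 minutes = 4h 38m; -278 minutes from 2094-11-22 10:05:00 is 2094-11-22 05:27:00.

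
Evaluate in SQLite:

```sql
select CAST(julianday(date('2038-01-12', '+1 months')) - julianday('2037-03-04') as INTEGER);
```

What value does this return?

Adding +1 month to 2038-01-12 gives 2038-02-12.
27 days remain in March 2037 after the 4th (31 − 4).
Full months from April 2037 through January 2038 contribute their day counts.
Then 12 days into February 2038.
Total: 27 + 30 + 31 + 30 + 31 + 31 + 30 + 31 + 30 + 31 + 31 + 12 = 345.

345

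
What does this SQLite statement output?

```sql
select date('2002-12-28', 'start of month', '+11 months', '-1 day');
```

2003-10-31

`start of month` rewinds 2002-12-28 to 2002-12-01.
Adding +11 months to 2002-12-01 gives 2003-11-01.
Going back 1 day from 2003-11-01 reaches 2003-10-31 (last day of October, 31 days).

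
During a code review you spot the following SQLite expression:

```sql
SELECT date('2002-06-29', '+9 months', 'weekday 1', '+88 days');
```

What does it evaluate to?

2003-06-27

Adding +9 months to 2002-06-29 gives 2003-03-29.
`weekday 1` advances to the next Monday; 2003-03-29 is a Saturday, so it moves forward to 2003-03-31.
Applying '+88 days' to 2003-03-31: counting 88 days forward gives 2003-06-27.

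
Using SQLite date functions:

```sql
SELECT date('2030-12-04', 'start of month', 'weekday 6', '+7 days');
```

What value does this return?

`start of month` rewinds 2030-12-04 to 2030-12-01.
`weekday 6` advances to the next Saturday; 2030-12-01 is a Sunday, so it moves forward to 2030-12-07.
Advancing 7 more days within December lands on 2030-12-14.

2030-12-14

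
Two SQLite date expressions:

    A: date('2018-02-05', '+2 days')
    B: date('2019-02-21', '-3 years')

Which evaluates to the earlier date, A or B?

B

A = 2018-02-07.
B = 2016-02-21.
B is earlier.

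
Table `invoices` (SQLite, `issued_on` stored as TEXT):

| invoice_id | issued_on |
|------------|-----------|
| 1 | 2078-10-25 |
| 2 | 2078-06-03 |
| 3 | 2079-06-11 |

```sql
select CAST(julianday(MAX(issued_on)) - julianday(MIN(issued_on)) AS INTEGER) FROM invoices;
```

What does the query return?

MIN = 2078-06-03, MAX = 2079-06-11.
27 days remain in June 2078 after the 3rd (30 − 3).
Full months from July 2078 through May 2079 contribute their day counts.
Then 11 days into June 2079.
Total: 27 + 31 + 31 + 30 + 31 + 30 + 31 + 31 + 28 + 31 + 30 + 31 + 11 = 373.

373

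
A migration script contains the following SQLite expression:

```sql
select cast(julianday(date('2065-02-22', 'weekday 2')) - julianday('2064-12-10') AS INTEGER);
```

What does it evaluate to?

`weekday 2` advances to the next Tuesday; 2065-02-22 is a Sunday, so it moves forward to 2065-02-24.
21 days remain in December 2064 after the 10th (31 − 10).
January 2065: 31 days.
Then 24 days into February 2065.
Total: 21 + 31 + 24 = 76.

76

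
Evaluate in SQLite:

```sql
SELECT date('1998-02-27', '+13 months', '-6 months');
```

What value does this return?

Adding +13 months to 1998-02-27 gives 1999-03-27.
Adding -6 months to 1999-03-27 gives 1998-09-27.

1998-09-27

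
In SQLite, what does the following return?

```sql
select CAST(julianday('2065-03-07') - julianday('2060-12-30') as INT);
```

1528

1 day remains in December 2060 after the 30th (31 − 30).
Full months from January 2061 through February 2065 contribute their day counts.
Then 7 days into March 2065.
Total: 1 + 31 + 28 + 31 + 30 + 31 + 30 + 31 + 31 + 30 + 31 + 30 + 31 + 31 + 28 + 31 + 30 + 31 + 30 + 31 + 31 + 30 + 31 + 30 + 31 + 31 + 28 + 31 + 30 + 31 + 30 + 31 + 31 + 30 + 31 + 30 + 31 + 31 + 29 + 31 + 30 + 31 + 30 + 31 + 31 + 30 + 31 + 30 + 31 + 31 + 28 + 7 = 1528.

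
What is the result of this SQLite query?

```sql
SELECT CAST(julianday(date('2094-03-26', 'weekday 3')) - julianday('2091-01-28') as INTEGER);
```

1158

`weekday 3` advances to the next Wednesday; 2094-03-26 is a Friday, so it moves forward to 2094-03-31.
3 days remain in January 2091 after the 28th (31 − 28).
Full months from February 2091 through February 2094 contribute their day counts.
Then 31 days into March 2094.
Total: 3 + 28 + 31 + 30 + 31 + 30 + 31 + 31 + 30 + 31 + 30 + 31 + 31 + 29 + 31 + 30 + 31 + 30 + 31 + 31 + 30 + 31 + 30 + 31 + 31 + 28 + 31 + 30 + 31 + 30 + 31 + 31 + 30 + 31 + 30 + 31 + 31 + 28 + 31 = 1158.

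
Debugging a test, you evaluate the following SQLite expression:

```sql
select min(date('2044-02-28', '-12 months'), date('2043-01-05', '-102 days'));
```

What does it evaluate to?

2042-09-25

date('2044-02-28', '-12 months') → 2043-02-28.
date('2043-01-05', '-102 days') → 2042-09-25.
Earlier of the two is 2042-09-25.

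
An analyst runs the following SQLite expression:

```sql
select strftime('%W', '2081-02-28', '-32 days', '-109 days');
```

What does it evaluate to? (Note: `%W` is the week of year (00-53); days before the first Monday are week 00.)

41

First apply '-32 days', '-109 days': 2081-02-28 → 2080-10-10.
2080-10-10 is a Thursday. SQLite's %W counts Mondays since the year started; the result is 41.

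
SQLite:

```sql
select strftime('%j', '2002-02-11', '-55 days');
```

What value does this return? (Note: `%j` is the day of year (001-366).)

352

First apply '-55 days': 2002-02-11 → 2001-12-18.
Day-of-year for 2001-12-18: days since 2001-01-01 inclusive = 352, zero-padded to 352.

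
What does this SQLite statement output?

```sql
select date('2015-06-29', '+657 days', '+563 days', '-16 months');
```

Applying '+657 days' to 2015-06-29: counting 657 days forward gives 2017-04-16.
Applying '+563 days' to 2017-04-16: counting 563 days forward gives 2018-10-31.
Adding -16 months to 2018-10-31 targets 2017-06-31. June 2017 has only 30 days, so SQLite normalizes the 1-day overflow forward to 2017-07-01.

2017-07-01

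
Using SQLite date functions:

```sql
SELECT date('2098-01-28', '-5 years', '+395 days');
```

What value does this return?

Adding -5 years to 2098-01-28 gives 2093-01-28.
Applying '+395 days' to 2093-01-28: counting 395 days forward gives 2094-02-27.

2094-02-27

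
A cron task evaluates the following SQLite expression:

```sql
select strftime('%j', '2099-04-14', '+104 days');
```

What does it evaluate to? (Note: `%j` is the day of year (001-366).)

First apply '+104 days': 2099-04-14 → 2099-07-27.
Day-of-year for 2099-07-27: days since 2099-01-01 inclusive = 208, zero-padded to 208.

208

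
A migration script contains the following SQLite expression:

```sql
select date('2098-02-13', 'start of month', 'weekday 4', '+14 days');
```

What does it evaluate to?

`start of month` rewinds 2098-02-13 to 2098-02-01.
`weekday 4` advances to the next Thursday; 2098-02-01 is a Saturday, so it moves forward to 2098-02-06.
Advancing 14 more days within February lands on 2098-02-20.

2098-02-20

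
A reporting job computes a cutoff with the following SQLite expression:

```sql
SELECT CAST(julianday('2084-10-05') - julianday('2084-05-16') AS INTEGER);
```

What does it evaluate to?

15 days remain in May 2084 after the 16th (31 − 16).
June 2084: 30 days.
July 2084: 31 days.
August 2084: 31 days.
September 2084: 30 days.
Then 5 days into October 2084.
Total: 15 + 30 + 31 + 31 + 30 + 5 = 142.

142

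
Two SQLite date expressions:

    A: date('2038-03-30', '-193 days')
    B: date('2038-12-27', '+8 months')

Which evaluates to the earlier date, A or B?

A

A = 2037-09-18.
B = 2039-08-27.
A is earlier.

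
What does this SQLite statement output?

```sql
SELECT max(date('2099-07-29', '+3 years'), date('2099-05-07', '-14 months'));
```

2102-07-29

date('2099-07-29', '+3 years') → 2102-07-29.
date('2099-05-07', '-14 months') → 2098-03-07.
Later of the two is 2102-07-29.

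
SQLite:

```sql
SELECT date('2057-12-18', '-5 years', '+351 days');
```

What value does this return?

Adding -5 years to 2057-12-18 gives 2052-12-18.
Applying '+351 days' to 2052-12-18: counting 351 days forward gives 2053-12-04.

2053-12-04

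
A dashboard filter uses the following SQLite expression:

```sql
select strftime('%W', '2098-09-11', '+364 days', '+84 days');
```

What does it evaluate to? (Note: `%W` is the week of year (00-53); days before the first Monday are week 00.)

48

First apply '+364 days', '+84 days': 2098-09-11 → 2099-12-03.
2099-12-03 is a Thursday. SQLite's %W counts Mondays since the year started; the result is 48.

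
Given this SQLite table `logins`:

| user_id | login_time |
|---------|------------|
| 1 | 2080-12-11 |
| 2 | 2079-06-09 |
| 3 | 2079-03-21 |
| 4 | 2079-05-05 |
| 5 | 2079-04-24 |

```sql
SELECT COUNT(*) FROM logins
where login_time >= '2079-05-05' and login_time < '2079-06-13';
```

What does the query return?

2

Rows in [2079-05-05, 2079-06-13): 2079-06-09, 2079-05-05 → 2 rows.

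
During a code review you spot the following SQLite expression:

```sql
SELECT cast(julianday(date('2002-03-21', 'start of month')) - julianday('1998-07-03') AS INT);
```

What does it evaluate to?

`start of month` rewinds 2002-03-21 to 2002-03-01.
28 days remain in July 1998 after the 3rd (31 − 3).
Full months from August 1998 through February 2002 contribute their day counts.
Then 1 day into March 2002.
Total: 28 + 31 + 30 + 31 + 30 + 31 + 31 + 28 + 31 + 30 + 31 + 30 + 31 + 31 + 30 + 31 + 30 + 31 + 31 + 29 + 31 + 30 + 31 + 30 + 31 + 31 + 30 + 31 + 30 + 31 + 31 + 28 + 31 + 30 + 31 + 30 + 31 + 31 + 30 + 31 + 30 + 31 + 31 + 28 + 1 = 1337.

1337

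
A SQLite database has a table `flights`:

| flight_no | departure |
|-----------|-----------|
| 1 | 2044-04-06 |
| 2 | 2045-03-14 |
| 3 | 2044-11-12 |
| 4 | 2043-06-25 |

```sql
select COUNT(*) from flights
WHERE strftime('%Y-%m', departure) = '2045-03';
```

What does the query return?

1

Rows with year-month 2045-03: 2045-03-14 → 1.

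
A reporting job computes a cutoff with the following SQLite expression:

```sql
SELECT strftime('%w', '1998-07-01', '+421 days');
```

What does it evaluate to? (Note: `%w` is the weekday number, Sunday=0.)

First apply '+421 days': 1998-07-01 → 1999-08-26.
1999-08-26 is a Thursday; with Sunday=0 that is 4.

4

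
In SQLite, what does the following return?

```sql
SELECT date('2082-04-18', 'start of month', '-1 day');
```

`start of month` rewinds 2082-04-18 to 2082-04-01.
Going back 1 day from 2082-04-01 reaches 2082-03-31 (last day of March, 31 days).

2082-03-31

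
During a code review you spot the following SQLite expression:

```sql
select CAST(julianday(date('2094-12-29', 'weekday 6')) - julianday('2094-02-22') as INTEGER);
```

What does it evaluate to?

313

`weekday 6` advances to the next Saturday; 2094-12-29 is a Wednesday, so it moves forward to 2095-01-01.
6 days remain in February 2094 after the 22nd (28 − 22).
Full months from March 2094 through December 2094 contribute their day counts.
Then 1 day into January 2095.
Total: 6 + 31 + 30 + 31 + 30 + 31 + 31 + 30 + 31 + 30 + 31 + 1 = 313.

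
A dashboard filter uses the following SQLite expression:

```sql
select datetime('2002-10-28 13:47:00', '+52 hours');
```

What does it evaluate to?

2002-10-30 17:47:00

+52 hours from 2002-10-28 13:47:00 is 2002-10-30 17:47:00 (crosses midnight).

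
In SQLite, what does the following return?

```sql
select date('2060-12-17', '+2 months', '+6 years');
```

Adding +2 months to 2060-12-17 gives 2061-02-17.
Adding +6 years to 2061-02-17 gives 2067-02-17.

2067-02-17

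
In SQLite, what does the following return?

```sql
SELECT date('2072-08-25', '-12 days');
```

Going back 12 days within August lands on 2072-08-13.

2072-08-13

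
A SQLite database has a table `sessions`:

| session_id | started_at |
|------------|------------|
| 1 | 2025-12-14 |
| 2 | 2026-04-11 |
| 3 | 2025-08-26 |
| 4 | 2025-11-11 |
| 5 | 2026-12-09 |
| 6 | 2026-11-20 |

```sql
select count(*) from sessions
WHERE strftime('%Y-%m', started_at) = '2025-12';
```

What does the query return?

1

Rows with year-month 2025-12: 2025-12-14 → 1.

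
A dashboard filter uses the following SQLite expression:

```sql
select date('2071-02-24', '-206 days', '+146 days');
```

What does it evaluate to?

2070-12-26

Applying '-206 days' to 2071-02-24: counting 206 days back gives 2070-08-02.
Applying '+146 days' to 2070-08-02: counting 146 days forward gives 2070-12-26.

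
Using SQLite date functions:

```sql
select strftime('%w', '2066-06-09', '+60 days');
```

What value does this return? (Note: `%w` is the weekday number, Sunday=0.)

First apply '+60 days': 2066-06-09 → 2066-08-08.
2066-08-08 is a Sunday; with Sunday=0 that is 0.

0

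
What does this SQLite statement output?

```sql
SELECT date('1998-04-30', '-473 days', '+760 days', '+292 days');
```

Applying '-473 days' to 1998-04-30: counting 473 days back gives 1997-01-12.
Applying '+760 days' to 1997-01-12: counting 760 days forward gives 1999-02-11.
Applying '+292 days' to 1999-02-11: counting 292 days forward gives 1999-11-30.

1999-11-30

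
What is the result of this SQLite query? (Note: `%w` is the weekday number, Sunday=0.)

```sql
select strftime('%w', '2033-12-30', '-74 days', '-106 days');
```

First apply '-74 days', '-106 days': 2033-12-30 → 2033-07-03.
2033-07-03 is a Sunday; with Sunday=0 that is 0.

0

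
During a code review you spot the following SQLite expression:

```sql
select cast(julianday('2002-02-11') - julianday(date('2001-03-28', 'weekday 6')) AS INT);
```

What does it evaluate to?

317

`weekday 6` advances to the next Saturday; 2001-03-28 is a Wednesday, so it moves forward to 2001-03-31.
0 days remain in March 2001 after the 31st (31 − 31).
Full months from April 2001 through January 2002 contribute their day counts.
Then 11 days into February 2002.
Total: 0 + 30 + 31 + 30 + 31 + 31 + 30 + 31 + 30 + 31 + 31 + 11 = 317.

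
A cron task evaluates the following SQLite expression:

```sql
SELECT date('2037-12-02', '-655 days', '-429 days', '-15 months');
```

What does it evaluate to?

Applying '-655 days' to 2037-12-02: counting 655 days back gives 2036-02-16.
Applying '-429 days' to 2036-02-16: counting 429 days back gives 2034-12-14.
Adding -15 months to 2034-12-14 gives 2033-09-14.

2033-09-14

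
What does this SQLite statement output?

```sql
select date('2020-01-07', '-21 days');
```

Going back 7 days from 2020-01-07 reaches 2019-12-31 (last day of December, 31 days).
Going back 14 days within December lands on 2019-12-17.

2019-12-17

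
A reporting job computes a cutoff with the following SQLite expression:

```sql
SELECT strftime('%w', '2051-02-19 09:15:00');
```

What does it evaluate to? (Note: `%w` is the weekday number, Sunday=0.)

0

2051-02-19 is a Sunday; with Sunday=0 that is 0.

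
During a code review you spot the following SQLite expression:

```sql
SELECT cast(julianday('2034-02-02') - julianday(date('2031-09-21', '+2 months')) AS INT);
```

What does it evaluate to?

804

Adding +2 months to 2031-09-21 gives 2031-11-21.
9 days remain in November 2031 after the 21st (30 − 21).
Full months from December 2031 through January 2034 contribute their day counts.
Then 2 days into February 2034.
Total: 9 + 31 + 31 + 29 + 31 + 30 + 31 + 30 + 31 + 31 + 30 + 31 + 30 + 31 + 31 + 28 + 31 + 30 + 31 + 30 + 31 + 31 + 30 + 31 + 30 + 31 + 31 + 2 = 804.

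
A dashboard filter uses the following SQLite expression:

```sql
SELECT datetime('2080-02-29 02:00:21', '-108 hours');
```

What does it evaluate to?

-108 hours from 2080-02-29 02:00:21 is 2080-02-24 14:00:21 (crosses midnight).

2080-02-24 14:00:21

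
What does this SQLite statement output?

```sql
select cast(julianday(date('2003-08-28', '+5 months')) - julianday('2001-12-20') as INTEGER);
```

Adding +5 months to 2003-08-28 gives 2004-01-28.
11 days remain in December 2001 after the 20th (31 − 20).
Full months from January 2002 through December 2003 contribute their day counts.
Then 28 days into January 2004.
Total: 11 + 31 + 28 + 31 + 30 + 31 + 30 + 31 + 31 + 30 + 31 + 30 + 31 + 31 + 28 + 31 + 30 + 31 + 30 + 31 + 31 + 30 + 31 + 30 + 31 + 28 = 769.

769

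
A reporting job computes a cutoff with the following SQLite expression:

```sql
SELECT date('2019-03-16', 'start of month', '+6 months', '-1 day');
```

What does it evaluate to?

2019-08-31

`start of month` rewinds 2019-03-16 to 2019-03-01.
Adding +6 months to 2019-03-01 gives 2019-09-01.
Going back 1 day from 2019-09-01 reaches 2019-08-31 (last day of August, 31 days).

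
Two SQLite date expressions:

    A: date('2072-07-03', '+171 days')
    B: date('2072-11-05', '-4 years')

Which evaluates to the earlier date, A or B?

A = 2072-12-21.
B = 2068-11-05.
B is earlier.

B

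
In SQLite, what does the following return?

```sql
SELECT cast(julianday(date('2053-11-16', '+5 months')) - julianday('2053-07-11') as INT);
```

279

Adding +5 months to 2053-11-16 gives 2054-04-16.
20 days remain in July 2053 after the 11th (31 − 11).
Full months from August 2053 through March 2054 contribute their day counts.
Then 16 days into April 2054.
Total: 20 + 31 + 30 + 31 + 30 + 31 + 31 + 28 + 31 + 16 = 279.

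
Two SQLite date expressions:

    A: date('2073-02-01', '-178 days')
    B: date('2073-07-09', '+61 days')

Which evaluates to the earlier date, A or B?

A

A = 2072-08-07.
B = 2073-09-08.
A is earlier.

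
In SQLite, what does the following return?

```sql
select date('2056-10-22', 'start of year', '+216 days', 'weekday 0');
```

`start of year` rewinds 2056-10-22 to 2056-01-01.
Applying '+216 days' to 2056-01-01: counting 216 days forward gives 2056-08-04.
`weekday 0` advances to the next Sunday; 2056-08-04 is a Friday, so it moves forward to 2056-08-06.

2056-08-06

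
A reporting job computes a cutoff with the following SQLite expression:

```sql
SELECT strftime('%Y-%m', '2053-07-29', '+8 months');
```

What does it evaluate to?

First apply '+8 months': 2053-07-29 → 2054-03-29.
`%Y-%m` extracts the year-month: 2054-03.

2054-03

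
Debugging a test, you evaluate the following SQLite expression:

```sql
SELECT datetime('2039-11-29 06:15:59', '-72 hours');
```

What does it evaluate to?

-72 hours from 2039-11-29 06:15:59 is 2039-11-26 06:15:59 (crosses midnight).

2039-11-26 06:15:59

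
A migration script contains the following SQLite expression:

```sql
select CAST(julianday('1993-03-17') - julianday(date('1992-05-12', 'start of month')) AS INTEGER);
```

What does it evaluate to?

`start of month` rewinds 1992-05-12 to 1992-05-01.
30 days remain in May 1992 after the 1st (31 − 1).
Full months from June 1992 through February 1993 contribute their day counts.
Then 17 days into March 1993.
Total: 30 + 30 + 31 + 31 + 30 + 31 + 30 + 31 + 31 + 28 + 17 = 320.

320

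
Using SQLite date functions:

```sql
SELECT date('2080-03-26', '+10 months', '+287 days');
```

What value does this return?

2081-11-09

Adding +10 months to 2080-03-26 gives 2081-01-26.
Applying '+287 days' to 2081-01-26: counting 287 days forward gives 2081-11-09.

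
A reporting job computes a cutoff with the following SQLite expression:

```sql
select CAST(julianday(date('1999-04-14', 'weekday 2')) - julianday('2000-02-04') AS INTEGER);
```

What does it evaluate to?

`weekday 2` advances to the next Tuesday; 1999-04-14 is a Wednesday, so it moves forward to 1999-04-20.
10 days remain in April 1999 after the 20th (30 − 20).
Full months from May 1999 through January 2000 contribute their day counts.
Then 4 days into February 2000.
Total: 10 + 31 + 30 + 31 + 31 + 30 + 31 + 30 + 31 + 31 + 4 = 290.
The subtraction is earlier − later, so the result is −290 → -290.

-290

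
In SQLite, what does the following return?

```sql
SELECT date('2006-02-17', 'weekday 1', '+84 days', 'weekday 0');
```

`weekday 1` advances to the next Monday; 2006-02-17 is a Friday, so it moves forward to 2006-02-20.
Applying '+84 days' to 2006-02-20: counting 84 days forward gives 2006-05-15.
`weekday 0` advances to the next Sunday; 2006-05-15 is a Monday, so it moves forward to 2006-05-21.

2006-05-21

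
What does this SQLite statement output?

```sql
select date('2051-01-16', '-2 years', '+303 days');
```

2049-11-15

Adding -2 years to 2051-01-16 gives 2049-01-16.
Applying '+303 days' to 2049-01-16: counting 303 days forward gives 2049-11-15.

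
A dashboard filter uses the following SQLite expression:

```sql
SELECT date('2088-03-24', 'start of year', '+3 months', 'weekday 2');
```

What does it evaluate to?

`start of year` rewinds 2088-03-24 to 2088-01-01.
Adding +3 months to 2088-01-01 gives 2088-04-01.
`weekday 2` advances to the next Tuesday; 2088-04-01 is a Thursday, so it moves forward to 2088-04-06.

2088-04-06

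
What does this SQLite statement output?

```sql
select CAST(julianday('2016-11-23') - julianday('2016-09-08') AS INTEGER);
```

22 days remain in September 2016 after the 8th (30 − 8).
October 2016: 31 days.
Then 23 days into November 2016.
Total: 22 + 31 + 23 = 76.

76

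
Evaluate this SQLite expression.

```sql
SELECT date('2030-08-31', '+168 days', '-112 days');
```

Applying '+168 days' to 2030-08-31: counting 168 days forward gives 2031-02-15.
Applying '-112 days' to 2031-02-15: counting 112 days back gives 2030-10-26.

2030-10-26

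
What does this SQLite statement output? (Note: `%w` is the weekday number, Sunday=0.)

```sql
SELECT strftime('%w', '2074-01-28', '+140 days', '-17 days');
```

4

First apply '+140 days', '-17 days': 2074-01-28 → 2074-05-31.
2074-05-31 is a Thursday; with Sunday=0 that is 4.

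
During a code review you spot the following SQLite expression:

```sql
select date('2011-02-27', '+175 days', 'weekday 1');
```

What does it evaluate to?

2011-08-22

Applying '+175 days' to 2011-02-27: counting 175 days forward gives 2011-08-21.
`weekday 1` advances to the next Monday; 2011-08-21 is a Sunday, so it moves forward to 2011-08-22.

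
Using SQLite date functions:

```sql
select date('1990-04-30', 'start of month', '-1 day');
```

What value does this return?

1990-03-31

`start of month` rewinds 1990-04-30 to 1990-04-01.
Going back 1 day from 1990-04-01 reaches 1990-03-31 (last day of March, 31 days).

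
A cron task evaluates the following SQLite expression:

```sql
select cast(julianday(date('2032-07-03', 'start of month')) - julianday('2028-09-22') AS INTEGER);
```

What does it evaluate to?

`start of month` rewinds 2032-07-03 to 2032-07-01.
8 days remain in September 2028 after the 22nd (30 − 22).
Full months from October 2028 through June 2032 contribute their day counts.
Then 1 day into July 2032.
Total: 8 + 31 + 30 + 31 + 31 + 28 + 31 + 30 + 31 + 30 + 31 + 31 + 30 + 31 + 30 + 31 + 31 + 28 + 31 + 30 + 31 + 30 + 31 + 31 + 30 + 31 + 30 + 31 + 31 + 28 + 31 + 30 + 31 + 30 + 31 + 31 + 30 + 31 + 30 + 31 + 31 + 29 + 31 + 30 + 31 + 30 + 1 = 1378.

1378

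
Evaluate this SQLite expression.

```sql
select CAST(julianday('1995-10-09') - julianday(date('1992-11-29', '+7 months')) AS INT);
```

Adding +7 months to 1992-11-29 gives 1993-06-29.
1 day remains in June 1993 after the 29th (30 − 29).
Full months from July 1993 through September 1995 contribute their day counts.
Then 9 days into October 1995.
Total: 1 + 31 + 31 + 30 + 31 + 30 + 31 + 31 + 28 + 31 + 30 + 31 + 30 + 31 + 31 + 30 + 31 + 30 + 31 + 31 + 28 + 31 + 30 + 31 + 30 + 31 + 31 + 30 + 9 = 832.

832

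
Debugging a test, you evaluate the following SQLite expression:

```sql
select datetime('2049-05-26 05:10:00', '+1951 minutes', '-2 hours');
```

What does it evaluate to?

2049-05-27 11:41:00

1951 minutes = 32h 31m; +1951 minutes from 2049-05-26 05:10:00 is 2049-05-27 13:41:00 (crosses midnight).
-2 hours from 2049-05-27 13:41:00 is 2049-05-27 11:41:00.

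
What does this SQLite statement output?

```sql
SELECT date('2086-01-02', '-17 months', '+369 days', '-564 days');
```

2084-01-20

Adding -17 months to 2086-01-02 gives 2084-08-02.
Applying '+369 days' to 2084-08-02: counting 369 days forward gives 2085-08-06.
Applying '-564 days' to 2085-08-06: counting 564 days back gives 2084-01-20.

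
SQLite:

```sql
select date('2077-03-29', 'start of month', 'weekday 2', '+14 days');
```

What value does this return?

2077-03-16

`start of month` rewinds 2077-03-29 to 2077-03-01.
`weekday 2` advances to the next Tuesday; 2077-03-01 is a Monday, so it moves forward to 2077-03-02.
Advancing 14 more days within March lands on 2077-03-16.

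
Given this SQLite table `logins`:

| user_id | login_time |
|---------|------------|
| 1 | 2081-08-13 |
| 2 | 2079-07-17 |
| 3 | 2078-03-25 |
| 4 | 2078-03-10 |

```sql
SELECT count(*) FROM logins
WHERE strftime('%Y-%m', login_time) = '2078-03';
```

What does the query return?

Rows with year-month 2078-03: 2078-03-25, 2078-03-10 → 2.

2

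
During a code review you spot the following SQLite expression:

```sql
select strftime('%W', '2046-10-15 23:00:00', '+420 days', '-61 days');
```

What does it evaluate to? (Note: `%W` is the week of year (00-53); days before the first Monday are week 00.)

First apply '+420 days', '-61 days': 2046-10-15 23:00:00 → 2047-10-09 23:00:00.
2047-10-09 is a Wednesday. SQLite's %W counts Mondays since the year started; the result is 40.

40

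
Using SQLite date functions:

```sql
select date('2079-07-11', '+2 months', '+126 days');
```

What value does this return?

2080-01-15

Adding +2 months to 2079-07-11 gives 2079-09-11.
Applying '+126 days' to 2079-09-11: counting 126 days forward gives 2080-01-15.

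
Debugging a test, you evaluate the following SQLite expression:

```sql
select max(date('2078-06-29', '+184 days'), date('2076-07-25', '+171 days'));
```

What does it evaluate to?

date('2078-06-29', '+184 days') → 2078-12-30.
date('2076-07-25', '+171 days') → 2077-01-12.
Later of the two is 2078-12-30.

2078-12-30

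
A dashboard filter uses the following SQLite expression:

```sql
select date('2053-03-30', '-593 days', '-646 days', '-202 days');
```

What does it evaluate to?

2049-04-19

Applying '-593 days' to 2053-03-30: counting 593 days back gives 2051-08-15.
Applying '-646 days' to 2051-08-15: counting 646 days back gives 2049-11-07.
Applying '-202 days' to 2049-11-07: counting 202 days back gives 2049-04-19.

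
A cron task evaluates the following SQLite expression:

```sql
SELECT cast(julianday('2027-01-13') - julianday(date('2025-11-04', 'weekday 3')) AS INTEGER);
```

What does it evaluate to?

`weekday 3` advances to the next Wednesday; 2025-11-04 is a Tuesday, so it moves forward to 2025-11-05.
25 days remain in November 2025 after the 5th (30 − 5).
Full months from December 2025 through December 2026 contribute their day counts.
Then 13 days into January 2027.
Total: 25 + 31 + 31 + 28 + 31 + 30 + 31 + 30 + 31 + 31 + 30 + 31 + 30 + 31 + 13 = 434.

434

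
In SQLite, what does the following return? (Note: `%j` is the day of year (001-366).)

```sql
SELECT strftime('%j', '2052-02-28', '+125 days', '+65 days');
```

249

First apply '+125 days', '+65 days': 2052-02-28 → 2052-09-05.
Day-of-year for 2052-09-05: days since 2052-01-01 inclusive = 249, zero-padded to 249.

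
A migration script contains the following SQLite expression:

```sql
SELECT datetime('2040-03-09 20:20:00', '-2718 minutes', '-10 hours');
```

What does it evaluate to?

2040-03-07 13:02:00

2718 minutes = 45h 18m; -2718 minutes from 2040-03-09 20:20:00 is 2040-03-07 23:02:00 (crosses midnight).
-10 hours from 2040-03-07 23:02:00 is 2040-03-07 13:02:00.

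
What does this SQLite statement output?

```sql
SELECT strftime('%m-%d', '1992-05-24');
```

05-24

`%m-%d` extracts the month-day: 05-24.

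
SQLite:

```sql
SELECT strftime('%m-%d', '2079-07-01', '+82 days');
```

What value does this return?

09-21

First apply '+82 days': 2079-07-01 → 2079-09-21.
`%m-%d` extracts the month-day: 09-21.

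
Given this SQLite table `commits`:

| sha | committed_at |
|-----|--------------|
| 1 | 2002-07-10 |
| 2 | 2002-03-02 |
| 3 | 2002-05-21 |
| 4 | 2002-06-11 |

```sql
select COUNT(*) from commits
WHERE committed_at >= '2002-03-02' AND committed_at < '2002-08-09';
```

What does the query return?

Rows in [2002-03-02, 2002-08-09): 2002-07-10, 2002-03-02, 2002-05-21, 2002-06-11 → 4 rows.

4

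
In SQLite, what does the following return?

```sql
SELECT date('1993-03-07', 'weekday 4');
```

1993-03-11

`weekday 4` advances to the next Thursday; 1993-03-07 is a Sunday, so it moves forward to 1993-03-11.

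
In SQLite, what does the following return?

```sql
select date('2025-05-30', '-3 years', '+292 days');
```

2023-03-18

Adding -3 years to 2025-05-30 gives 2022-05-30.
Applying '+292 days' to 2022-05-30: counting 292 days forward gives 2023-03-18.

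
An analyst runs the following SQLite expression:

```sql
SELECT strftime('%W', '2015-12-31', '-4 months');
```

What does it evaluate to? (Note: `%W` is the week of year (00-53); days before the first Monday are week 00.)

35

First apply '-4 months': 2015-12-31 → 2015-08-31.
2015-08-31 is a Monday. SQLite's %W counts Mondays since the year started; the result is 35.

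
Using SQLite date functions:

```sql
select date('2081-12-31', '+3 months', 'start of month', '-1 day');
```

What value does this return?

Adding +3 months to 2081-12-31 gives 2082-03-31.
`start of month` rewinds 2082-03-31 to 2082-03-01.
Going back 1 day from 2082-03-01 reaches 2082-02-28 (last day of February, 28 days).

2082-02-28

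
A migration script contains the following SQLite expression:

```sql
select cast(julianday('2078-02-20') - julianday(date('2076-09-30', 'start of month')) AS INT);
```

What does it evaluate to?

537

`start of month` rewinds 2076-09-30 to 2076-09-01.
29 days remain in September 2076 after the 1st (30 − 1).
Full months from October 2076 through January 2078 contribute their day counts.
Then 20 days into February 2078.
Total: 29 + 31 + 30 + 31 + 31 + 28 + 31 + 30 + 31 + 30 + 31 + 31 + 30 + 31 + 30 + 31 + 31 + 20 = 537.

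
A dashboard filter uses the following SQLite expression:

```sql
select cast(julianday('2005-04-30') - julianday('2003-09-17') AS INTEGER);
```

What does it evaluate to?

591

13 days remain in September 2003 after the 17th (30 − 17).
Full months from October 2003 through March 2005 contribute their day counts.
Then 30 days into April 2005.
Total: 13 + 31 + 30 + 31 + 31 + 29 + 31 + 30 + 31 + 30 + 31 + 31 + 30 + 31 + 30 + 31 + 31 + 28 + 31 + 30 = 591.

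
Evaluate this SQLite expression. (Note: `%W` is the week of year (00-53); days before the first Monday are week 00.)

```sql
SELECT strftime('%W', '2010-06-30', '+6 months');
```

First apply '+6 months': 2010-06-30 → 2010-12-30.
2010-12-30 is a Thursday. SQLite's %W counts Mondays since the year started; the result is 52.

52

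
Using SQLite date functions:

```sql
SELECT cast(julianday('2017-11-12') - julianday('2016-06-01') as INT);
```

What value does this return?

529

29 days remain in June 2016 after the 1st (30 − 1).
Full months from July 2016 through October 2017 contribute their day counts.
Then 12 days into November 2017.
Total: 29 + 31 + 31 + 30 + 31 + 30 + 31 + 31 + 28 + 31 + 30 + 31 + 30 + 31 + 31 + 30 + 31 + 12 = 529.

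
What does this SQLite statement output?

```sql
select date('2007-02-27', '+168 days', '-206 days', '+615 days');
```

2008-09-26

Applying '+168 days' to 2007-02-27: counting 168 days forward gives 2007-08-14.
Applying '-206 days' to 2007-08-14: counting 206 days back gives 2007-01-20.
Applying '+615 days' to 2007-01-20: counting 615 days forward gives 2008-09-26.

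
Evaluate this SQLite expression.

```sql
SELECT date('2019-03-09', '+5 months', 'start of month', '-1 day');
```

Adding +5 months to 2019-03-09 gives 2019-08-09.
`start of month` rewinds 2019-08-09 to 2019-08-01.
Going back 1 day from 2019-08-01 reaches 2019-07-31 (last day of July, 31 days).

2019-07-31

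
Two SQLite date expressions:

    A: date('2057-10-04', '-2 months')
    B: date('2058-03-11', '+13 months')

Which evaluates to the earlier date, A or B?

A

A = 2057-08-04.
B = 2059-04-11.
A is earlier.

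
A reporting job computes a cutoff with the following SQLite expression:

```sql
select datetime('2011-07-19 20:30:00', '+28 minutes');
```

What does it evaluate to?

+28 minutes from 2011-07-19 20:30:00 is 2011-07-19 20:58:00.

2011-07-19 20:58:00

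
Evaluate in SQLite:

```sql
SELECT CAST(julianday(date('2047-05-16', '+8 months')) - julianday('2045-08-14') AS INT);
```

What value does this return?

Adding +8 months to 2047-05-16 gives 2048-01-16.
17 days remain in August 2045 after the 14th (31 − 14).
Full months from September 2045 through December 2047 contribute their day counts.
Then 16 days into January 2048.
Total: 17 + 30 + 31 + 30 + 31 + 31 + 28 + 31 + 30 + 31 + 30 + 31 + 31 + 30 + 31 + 30 + 31 + 31 + 28 + 31 + 30 + 31 + 30 + 31 + 31 + 30 + 31 + 30 + 31 + 16 = 885.

885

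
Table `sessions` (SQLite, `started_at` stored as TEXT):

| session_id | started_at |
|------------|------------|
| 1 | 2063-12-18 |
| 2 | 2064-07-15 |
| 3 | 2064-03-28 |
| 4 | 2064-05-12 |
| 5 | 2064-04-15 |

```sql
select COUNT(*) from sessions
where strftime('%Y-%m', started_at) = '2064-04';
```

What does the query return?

Rows with year-month 2064-04: 2064-04-15 → 1.

1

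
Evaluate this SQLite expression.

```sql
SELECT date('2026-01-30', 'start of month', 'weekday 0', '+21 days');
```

`start of month` rewinds 2026-01-30 to 2026-01-01.
`weekday 0` advances to the next Sunday; 2026-01-01 is a Thursday, so it moves forward to 2026-01-04.
Advancing 21 more days within January lands on 2026-01-25.

2026-01-25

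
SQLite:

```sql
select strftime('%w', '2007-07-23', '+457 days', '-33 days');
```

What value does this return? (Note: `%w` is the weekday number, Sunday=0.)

5

First apply '+457 days', '-33 days': 2007-07-23 → 2008-09-19.
2008-09-19 is a Friday; with Sunday=0 that is 5.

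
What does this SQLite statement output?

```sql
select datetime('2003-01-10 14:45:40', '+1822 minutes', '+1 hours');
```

1822 minutes = 30h 22m; +1822 minutes from 2003-01-10 14:45:40 is 2003-01-11 21:07:40 (crosses midnight).
+1 hours from 2003-01-11 21:07:40 is 2003-01-11 22:07:40.

2003-01-11 22:07:40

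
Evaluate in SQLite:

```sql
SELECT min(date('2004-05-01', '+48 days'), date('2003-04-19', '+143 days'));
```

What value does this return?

date('2004-05-01', '+48 days') → 2004-06-18.
date('2003-04-19', '+143 days') → 2003-09-09.
Earlier of the two is 2003-09-09.

2003-09-09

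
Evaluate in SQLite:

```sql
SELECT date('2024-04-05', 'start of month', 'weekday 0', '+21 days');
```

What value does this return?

`start of month` rewinds 2024-04-05 to 2024-04-01.
`weekday 0` advances to the next Sunday; 2024-04-01 is a Monday, so it moves forward to 2024-04-07.
Advancing 21 more days within April lands on 2024-04-28.

2024-04-28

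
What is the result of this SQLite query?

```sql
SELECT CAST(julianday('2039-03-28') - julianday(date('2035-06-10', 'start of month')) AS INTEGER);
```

1396

`start of month` rewinds 2035-06-10 to 2035-06-01.
29 days remain in June 2035 after the 1st (30 − 1).
Full months from July 2035 through February 2039 contribute their day counts.
Then 28 days into March 2039.
Total: 29 + 31 + 31 + 30 + 31 + 30 + 31 + 31 + 29 + 31 + 30 + 31 + 30 + 31 + 31 + 30 + 31 + 30 + 31 + 31 + 28 + 31 + 30 + 31 + 30 + 31 + 31 + 30 + 31 + 30 + 31 + 31 + 28 + 31 + 30 + 31 + 30 + 31 + 31 + 30 + 31 + 30 + 31 + 31 + 28 + 28 = 1396.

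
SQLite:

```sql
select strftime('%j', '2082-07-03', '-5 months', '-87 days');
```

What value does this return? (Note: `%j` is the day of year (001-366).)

First apply '-5 months', '-87 days': 2082-07-03 → 2081-11-08.
Day-of-year for 2081-11-08: days since 2081-01-01 inclusive = 312, zero-padded to 312.

312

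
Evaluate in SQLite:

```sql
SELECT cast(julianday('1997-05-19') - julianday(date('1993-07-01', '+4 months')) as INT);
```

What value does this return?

1295

Adding +4 months to 1993-07-01 gives 1993-11-01.
29 days remain in November 1993 after the 1st (30 − 1).
Full months from December 1993 through April 1997 contribute their day counts.
Then 19 days into May 1997.
Total: 29 + 31 + 31 + 28 + 31 + 30 + 31 + 30 + 31 + 31 + 30 + 31 + 30 + 31 + 31 + 28 + 31 + 30 + 31 + 30 + 31 + 31 + 30 + 31 + 30 + 31 + 31 + 29 + 31 + 30 + 31 + 30 + 31 + 31 + 30 + 31 + 30 + 31 + 31 + 28 + 31 + 30 + 19 = 1295.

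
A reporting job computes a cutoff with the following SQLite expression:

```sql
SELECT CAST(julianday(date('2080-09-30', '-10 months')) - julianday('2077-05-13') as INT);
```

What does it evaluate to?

Adding -10 months to 2080-09-30 gives 2079-11-30.
18 days remain in May 2077 after the 13th (31 − 13).
Full months from June 2077 through October 2079 contribute their day counts.
Then 30 days into November 2079.
Total: 18 + 30 + 31 + 31 + 30 + 31 + 30 + 31 + 31 + 28 + 31 + 30 + 31 + 30 + 31 + 31 + 30 + 31 + 30 + 31 + 31 + 28 + 31 + 30 + 31 + 30 + 31 + 31 + 30 + 31 + 30 = 931.

931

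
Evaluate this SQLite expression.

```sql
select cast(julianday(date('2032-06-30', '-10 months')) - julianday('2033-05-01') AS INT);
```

-610

Adding -10 months to 2032-06-30 gives 2031-08-30.
1 day remains in August 2031 after the 30th (31 − 30).
Full months from September 2031 through April 2033 contribute their day counts.
Then 1 day into May 2033.
Total: 1 + 30 + 31 + 30 + 31 + 31 + 29 + 31 + 30 + 31 + 30 + 31 + 31 + 30 + 31 + 30 + 31 + 31 + 28 + 31 + 30 + 1 = 610.
The subtraction is earlier − later, so the result is −610 → -610.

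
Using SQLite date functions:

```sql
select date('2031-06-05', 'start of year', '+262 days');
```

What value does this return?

`start of year` rewinds 2031-06-05 to 2031-01-01.
Applying '+262 days' to 2031-01-01: counting 262 days forward gives 2031-09-20.

2031-09-20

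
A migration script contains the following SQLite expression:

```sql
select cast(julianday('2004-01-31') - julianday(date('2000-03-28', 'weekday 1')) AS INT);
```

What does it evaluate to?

1398

`weekday 1` advances to the next Monday; 2000-03-28 is a Tuesday, so it moves forward to 2000-04-03.
27 days remain in April 2000 after the 3rd (30 − 3).
Full months from May 2000 through December 2003 contribute their day counts.
Then 31 days into January 2004.
Total: 27 + 31 + 30 + 31 + 31 + 30 + 31 + 30 + 31 + 31 + 28 + 31 + 30 + 31 + 30 + 31 + 31 + 30 + 31 + 30 + 31 + 31 + 28 + 31 + 30 + 31 + 30 + 31 + 31 + 30 + 31 + 30 + 31 + 31 + 28 + 31 + 30 + 31 + 30 + 31 + 31 + 30 + 31 + 30 + 31 + 31 = 1398.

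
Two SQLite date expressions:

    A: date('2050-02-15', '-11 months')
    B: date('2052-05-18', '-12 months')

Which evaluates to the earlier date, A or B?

A = 2049-03-15.
B = 2051-05-18.
A is earlier.

A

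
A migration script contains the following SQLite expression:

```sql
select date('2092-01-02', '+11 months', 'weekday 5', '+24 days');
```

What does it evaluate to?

2092-12-29

Adding +11 months to 2092-01-02 gives 2092-12-02.
`weekday 5` advances to the next Friday; 2092-12-02 is a Tuesday, so it moves forward to 2092-12-05.
Advancing 24 more days within December lands on 2092-12-29.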